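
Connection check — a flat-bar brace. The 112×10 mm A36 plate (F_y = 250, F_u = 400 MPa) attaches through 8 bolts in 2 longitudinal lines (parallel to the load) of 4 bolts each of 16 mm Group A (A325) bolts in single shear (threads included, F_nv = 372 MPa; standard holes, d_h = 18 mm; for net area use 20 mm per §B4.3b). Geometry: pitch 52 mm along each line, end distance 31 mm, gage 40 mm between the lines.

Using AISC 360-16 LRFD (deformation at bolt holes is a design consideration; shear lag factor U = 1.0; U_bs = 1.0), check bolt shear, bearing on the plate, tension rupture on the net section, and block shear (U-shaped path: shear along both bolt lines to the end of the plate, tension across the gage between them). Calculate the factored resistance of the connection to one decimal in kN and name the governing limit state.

216.0 kN (net-section rupture governs)

Bolt shear: A_b = π(16)²/4 = 201.06 mm². φR_n = 0.75 × 372 × 201.06 × 8 × 1 = 448.8 kN.
Bearing (10 mm plate, F_u = 400 MPa): end bolts L_c = 31 − 18/2 = 22, R_n = min(1.2×22×10×400, 2.4×16×10×400) = 105.6 kN/bolt; interior L_c = 52 − 18 = 34, R_n = 153.6 kN/bolt. φR_n = 0.75 × (2×105.6 + 6×153.6) = 849.6 kN.
Tension rupture (net): A_n = (112 − 2×20)×10 = 720 mm² (U = 1.0, A_e = A_n). φR_n = 0.75 × 400 × 720 = 216.0 kN.
Block shear: shear path 2×[31+3×52] = 2×187 mm, A_gv = 3740, A_nv = 2×(187 − 3.5×20)×10 = 2340 mm²; tension across gage: (40 − 1×20)×10 = 200 mm². R_n = min(0.6×400×2340, 0.6×250×3740) + 1.0×400×200 = min(561.6, 561) + 80 = 641 kN. φR_n = 0.75 × 641 = 480.8 kN.
Governing: min(448.8, 849.6, 216.0, 480.8) = 216.0 kN → net-section rupture.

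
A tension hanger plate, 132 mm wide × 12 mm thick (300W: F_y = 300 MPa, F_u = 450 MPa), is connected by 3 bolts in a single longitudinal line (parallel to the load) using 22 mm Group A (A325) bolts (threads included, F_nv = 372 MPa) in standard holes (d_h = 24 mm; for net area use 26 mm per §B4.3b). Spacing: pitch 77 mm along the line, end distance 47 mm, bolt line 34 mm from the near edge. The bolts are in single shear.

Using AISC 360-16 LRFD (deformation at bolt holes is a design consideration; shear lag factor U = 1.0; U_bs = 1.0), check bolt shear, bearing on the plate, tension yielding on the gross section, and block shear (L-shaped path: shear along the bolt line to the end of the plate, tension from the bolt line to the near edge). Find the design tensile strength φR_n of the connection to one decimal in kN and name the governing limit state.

318.2 kN (bolt shear governs)

Bolt shear: A_b = π(22)²/4 = 380.13 mm². φR_n = 0.75 × 372 × 380.13 × 3 × 1 = 318.2 kN.
Bearing (12 mm plate, F_u = 450 MPa): end bolts L_c = 47 − 24/2 = 35, R_n = min(1.2×35×12×450, 2.4×22×12×450) = 226.8 kN/bolt; interior L_c = 77 − 24 = 53, R_n = 285.12 kN/bolt. φR_n = 0.75 × (1×226.8 + 2×285.12) = 597.8 kN.
Tension yield (gross): A_g = 132×12 = 1584 mm². φR_n = 0.90 × 300 × 1584 = 427.7 kN.
Block shear: shear path 1×[47+2×77] = 1×201 mm, A_gv = 2412, A_nv = 1×(201 − 2.5×26)×12 = 1632 mm²; tension to near edge: (34 − 0.5×26)×12 = 252 mm². R_n = min(0.6×450×1632, 0.6×300×2412) + 1.0×450×252 = min(440.64, 434.16) + 113.4 = 547.56 kN. φR_n = 0.75 × 547.56 = 410.7 kN.
Governing: min(318.2, 597.8, 427.7, 410.7) = 318.2 kN → bolt shear.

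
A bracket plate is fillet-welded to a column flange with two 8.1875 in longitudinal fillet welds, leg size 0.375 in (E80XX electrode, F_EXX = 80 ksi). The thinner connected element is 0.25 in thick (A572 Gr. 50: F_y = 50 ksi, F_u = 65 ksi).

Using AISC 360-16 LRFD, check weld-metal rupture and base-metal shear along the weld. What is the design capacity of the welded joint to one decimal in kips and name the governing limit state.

119.7 kips (base-metal shear governs)

Weld metal: throat = 0.707×0.375 = 0.26513 in, L = 2×8.1875 = 16.375 in. φR_n = 0.75 × 0.6 × 80 × 0.26513 × 16.375 = 156.3 kips.
Base metal shear (0.25 in plate): yield φR_n = 1.0×0.6×50×0.25×16.375 = 122.8 kips; rupture φR_n = 0.75×0.6×65×0.25×16.375 = 119.7 kips; take 119.7 kips (rupture).
Governing: min(156.3, 119.7) = 119.7 kips → base-metal shear.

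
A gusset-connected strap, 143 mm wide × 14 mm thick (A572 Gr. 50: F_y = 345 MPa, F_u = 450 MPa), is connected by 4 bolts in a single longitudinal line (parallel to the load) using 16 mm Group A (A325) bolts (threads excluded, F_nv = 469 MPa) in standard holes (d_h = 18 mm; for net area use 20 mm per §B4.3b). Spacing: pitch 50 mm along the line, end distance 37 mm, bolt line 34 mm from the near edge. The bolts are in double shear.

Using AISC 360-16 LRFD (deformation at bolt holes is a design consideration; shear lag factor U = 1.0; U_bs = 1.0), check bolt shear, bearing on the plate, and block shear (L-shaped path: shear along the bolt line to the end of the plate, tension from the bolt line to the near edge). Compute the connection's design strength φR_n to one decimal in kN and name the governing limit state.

445.1 kN (block shear governs)

Bolt shear: A_b = π(16)²/4 = 201.06 mm². φR_n = 0.75 × 469 × 201.06 × 4 × 2 = 565.8 kN.
Bearing (14 mm plate, F_u = 450 MPa): end bolts L_c = 37 − 18/2 = 28, R_n = min(1.2×28×14×450, 2.4×16×14×450) = 211.68 kN/bolt; interior L_c = 50 − 18 = 32, R_n = 241.92 kN/bolt. φR_n = 0.75 × (1×211.68 + 3×241.92) = 703.1 kN.
Block shear: shear path 1×[37+3×50] = 1×187 mm, A_gv = 2618, A_nv = 1×(187 − 3.5×20)×14 = 1638 mm²; tension to near edge: (34 − 0.5×20)×14 = 336 mm². R_n = min(0.6×450×1638, 0.6×345×2618) + 1.0×450×336 = min(442.26, 541.93) + 151.2 = 593.46 kN. φR_n = 0.75 × 593.46 = 445.1 kN.
Governing: min(565.8, 703.1, 445.1) = 445.1 kN → block shear.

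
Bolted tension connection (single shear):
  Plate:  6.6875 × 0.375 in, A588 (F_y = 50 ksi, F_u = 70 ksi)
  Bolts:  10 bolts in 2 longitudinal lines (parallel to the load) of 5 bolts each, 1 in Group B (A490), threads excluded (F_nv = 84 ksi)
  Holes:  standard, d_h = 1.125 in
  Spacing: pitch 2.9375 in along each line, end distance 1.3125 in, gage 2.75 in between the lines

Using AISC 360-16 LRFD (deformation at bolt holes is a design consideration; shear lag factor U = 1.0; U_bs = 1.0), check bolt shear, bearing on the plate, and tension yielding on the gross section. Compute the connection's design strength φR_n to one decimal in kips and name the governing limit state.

Bolt shear: A_b = π(1)²/4 = 0.7854 in². φR_n = 0.75 × 84 × 0.7854 × 10 × 1 = 494.8 kips.
Bearing (0.375 in plate, F_u = 70 ksi): end bolts L_c = 1.3125 − 1.125/2 = 0.75, R_n = min(1.2×0.75×0.375×70, 2.4×1×0.375×70) = 23.625 kips/bolt; interior L_c = 2.9375 − 1.125 = 1.8125, R_n = 57.094 kips/bolt. φR_n = 0.75 × (2×23.625 + 8×57.094) = 378.0 kips.
Tension yield (gross): A_g = 6.6875×0.375 = 2.5078 in². φR_n = 0.90 × 50 × 2.5078 = 112.9 kips.
Governing: min(494.8, 378.0, 112.9) = 112.9 kips → gross-section yield.

112.9 kips (gross-section yield governs)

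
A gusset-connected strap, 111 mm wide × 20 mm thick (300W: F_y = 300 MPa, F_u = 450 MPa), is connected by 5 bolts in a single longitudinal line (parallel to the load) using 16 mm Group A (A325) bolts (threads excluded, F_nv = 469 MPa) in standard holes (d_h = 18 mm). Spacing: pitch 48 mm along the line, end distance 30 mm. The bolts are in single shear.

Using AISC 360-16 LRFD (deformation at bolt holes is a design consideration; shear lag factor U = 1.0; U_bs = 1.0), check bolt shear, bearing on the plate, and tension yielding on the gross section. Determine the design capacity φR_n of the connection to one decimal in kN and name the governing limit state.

353.6 kN (bolt shear governs)

Bolt shear: A_b = π(16)²/4 = 201.06 mm². φR_n = 0.75 × 469 × 201.06 × 5 × 1 = 353.6 kN.
Bearing (20 mm plate, F_u = 450 MPa): end bolts L_c = 30 − 18/2 = 21, R_n = min(1.2×21×20×450, 2.4×16×20×450) = 226.8 kN/bolt; interior L_c = 48 − 18 = 30, R_n = 324 kN/bolt. φR_n = 0.75 × (1×226.8 + 4×324) = 1142.1 kN.
Tension yield (gross): A_g = 111×20 = 2220 mm². φR_n = 0.90 × 300 × 2220 = 599.4 kN.
Governing: min(353.6, 1142.1, 599.4) = 353.6 kN → bolt shear.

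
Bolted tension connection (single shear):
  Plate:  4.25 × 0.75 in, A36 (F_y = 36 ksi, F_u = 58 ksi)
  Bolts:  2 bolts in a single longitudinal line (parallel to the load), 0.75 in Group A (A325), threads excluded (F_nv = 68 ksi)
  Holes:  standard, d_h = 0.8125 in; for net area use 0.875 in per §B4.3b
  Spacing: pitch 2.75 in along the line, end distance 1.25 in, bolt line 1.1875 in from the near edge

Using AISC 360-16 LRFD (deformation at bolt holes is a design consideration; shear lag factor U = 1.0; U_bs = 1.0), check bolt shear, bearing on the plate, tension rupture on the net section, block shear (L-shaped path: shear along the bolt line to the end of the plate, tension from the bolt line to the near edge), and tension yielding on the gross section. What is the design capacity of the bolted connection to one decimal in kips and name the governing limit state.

45.1 kips (bolt shear governs)

Bolt shear: A_b = π(0.75)²/4 = 0.44179 in². φR_n = 0.75 × 68 × 0.44179 × 2 × 1 = 45.1 kips.
Bearing (0.75 in plate, F_u = 58 ksi): end bolts L_c = 1.25 − 0.8125/2 = 0.84375, R_n = min(1.2×0.84375×0.75×58, 2.4×0.75×0.75×58) = 44.044 kips/bolt; interior L_c = 2.75 − 0.8125 = 1.9375, R_n = 78.3 kips/bolt. φR_n = 0.75 × (1×44.044 + 1×78.3) = 91.8 kips.
Tension rupture (net): A_n = (4.25 − 1×0.875)×0.75 = 2.5313 in² (U = 1.0, A_e = A_n). φR_n = 0.75 × 58 × 2.5313 = 110.1 kips.
Block shear: shear path 1×[1.25+1×2.75] = 1×4 in, A_gv = 3, A_nv = 1×(4 − 1.5×0.875)×0.75 = 2.0156 in²; tension to near edge: (1.1875 − 0.5×0.875)×0.75 = 0.5625 in². R_n = min(0.6×58×2.0156, 0.6×36×3) + 1.0×58×0.5625 = min(70.143, 64.8) + 32.625 = 97.425 kips. φR_n = 0.75 × 97.425 = 73.1 kips.
Tension yield (gross): A_g = 4.25×0.75 = 3.1875 in². φR_n = 0.90 × 36 × 3.1875 = 103.3 kips.
Governing: min(45.1, 91.8, 110.1, 73.1, 103.3) = 45.1 kips → bolt shear.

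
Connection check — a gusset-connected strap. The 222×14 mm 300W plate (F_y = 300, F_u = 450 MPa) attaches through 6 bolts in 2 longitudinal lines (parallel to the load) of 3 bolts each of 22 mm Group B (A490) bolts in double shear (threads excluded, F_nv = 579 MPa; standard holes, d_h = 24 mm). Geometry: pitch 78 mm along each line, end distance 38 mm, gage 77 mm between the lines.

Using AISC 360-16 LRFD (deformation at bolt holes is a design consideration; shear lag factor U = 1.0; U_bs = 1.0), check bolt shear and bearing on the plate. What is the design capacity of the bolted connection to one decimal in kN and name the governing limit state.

1292.8 kN (bearing governs)

Bolt shear: A_b = π(22)²/4 = 380.13 mm². φR_n = 0.75 × 579 × 380.13 × 6 × 2 = 1980.9 kN.
Bearing (14 mm plate, F_u = 450 MPa): end bolts L_c = 38 − 24/2 = 26, R_n = min(1.2×26×14×450, 2.4×22×14×450) = 196.56 kN/bolt; interior L_c = 78 − 24 = 54, R_n = 332.64 kN/bolt. φR_n = 0.75 × (2×196.56 + 4×332.64) = 1292.8 kN.
Governing: min(1980.9, 1292.8) = 1292.8 kN → bearing.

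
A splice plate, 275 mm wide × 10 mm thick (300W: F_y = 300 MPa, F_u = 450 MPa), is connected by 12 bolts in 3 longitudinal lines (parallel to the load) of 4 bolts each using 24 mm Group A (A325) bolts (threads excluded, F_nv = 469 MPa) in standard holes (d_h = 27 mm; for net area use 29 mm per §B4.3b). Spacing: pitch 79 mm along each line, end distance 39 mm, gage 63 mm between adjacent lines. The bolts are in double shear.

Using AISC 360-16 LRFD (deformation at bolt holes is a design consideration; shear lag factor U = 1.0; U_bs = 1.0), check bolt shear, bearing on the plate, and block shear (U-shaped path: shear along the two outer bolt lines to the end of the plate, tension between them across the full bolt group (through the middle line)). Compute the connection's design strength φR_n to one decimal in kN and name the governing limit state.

936.2 kN (block shear governs)

Bolt shear: A_b = π(24)²/4 = 452.39 mm². φR_n = 0.75 × 469 × 452.39 × 12 × 2 = 3819.1 kN.
Bearing (10 mm plate, F_u = 450 MPa): end bolts L_c = 39 − 27/2 = 25.5, R_n = min(1.2×25.5×10×450, 2.4×24×10×450) = 137.7 kN/bolt; interior L_c = 79 − 27 = 52, R_n = 259.2 kN/bolt. φR_n = 0.75 × (3×137.7 + 9×259.2) = 2059.4 kN.
Block shear: shear path 2×[39+3×79] = 2×276 mm, A_gv = 5520, A_nv = 2×(276 − 3.5×29)×10 = 3490 mm²; tension across gage: (126 − 2×29)×10 = 680 mm². R_n = min(0.6×450×3490, 0.6×300×5520) + 1.0×450×680 = min(942.3, 993.6) + 306 = 1248.3 kN. φR_n = 0.75 × 1248.3 = 936.2 kN.
Governing: min(3819.1, 2059.4, 936.2) = 936.2 kN → block shear.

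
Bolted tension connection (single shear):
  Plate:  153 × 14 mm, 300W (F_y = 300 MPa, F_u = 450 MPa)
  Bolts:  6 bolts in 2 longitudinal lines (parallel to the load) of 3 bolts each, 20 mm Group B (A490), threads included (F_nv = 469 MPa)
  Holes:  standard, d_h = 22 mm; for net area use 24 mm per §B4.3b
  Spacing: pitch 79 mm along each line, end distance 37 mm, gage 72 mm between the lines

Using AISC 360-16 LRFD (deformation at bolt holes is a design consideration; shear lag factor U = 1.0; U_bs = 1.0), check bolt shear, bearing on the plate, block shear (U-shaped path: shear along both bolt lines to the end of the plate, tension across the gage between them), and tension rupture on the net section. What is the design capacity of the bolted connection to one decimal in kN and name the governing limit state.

Bolt shear: A_b = π(20)²/4 = 314.16 mm². φR_n = 0.75 × 469 × 314.16 × 6 × 1 = 663.0 kN.
Bearing (14 mm plate, F_u = 450 MPa): end bolts L_c = 37 − 22/2 = 26, R_n = min(1.2×26×14×450, 2.4×20×14×450) = 196.56 kN/bolt; interior L_c = 79 − 22 = 57, R_n = 302.4 kN/bolt. φR_n = 0.75 × (2×196.56 + 4×302.4) = 1202.0 kN.
Block shear: shear path 2×[37+2×79] = 2×195 mm, A_gv = 5460, A_nv = 2×(195 − 2.5×24)×14 = 3780 mm²; tension across gage: (72 − 1×24)×14 = 672 mm². R_n = min(0.6×450×3780, 0.6×300×5460) + 1.0×450×672 = min(1020.6, 982.8) + 302.4 = 1285.2 kN. φR_n = 0.75 × 1285.2 = 963.9 kN.
Tension rupture (net): A_n = (153 − 2×24)×14 = 1470 mm² (U = 1.0, A_e = A_n). φR_n = 0.75 × 450 × 1470 = 496.1 kN.
Governing: min(663.0, 1202.0, 963.9, 496.1) = 496.1 kN → net-section rupture.

496.1 kN (net-section rupture governs)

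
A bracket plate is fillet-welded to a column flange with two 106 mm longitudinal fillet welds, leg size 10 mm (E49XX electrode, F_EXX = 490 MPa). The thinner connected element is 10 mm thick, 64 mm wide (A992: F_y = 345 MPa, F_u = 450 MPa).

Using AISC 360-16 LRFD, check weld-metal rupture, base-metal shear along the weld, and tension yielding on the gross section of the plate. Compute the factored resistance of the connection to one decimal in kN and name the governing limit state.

Weld metal: throat = 0.707×10 = 7.07 mm, L = 2×106 = 212 mm. φR_n = 0.75 × 0.6 × 490 × 7.07 × 212 = 330.5 kN.
Base metal shear (10 mm plate): yield φR_n = 1.0×0.6×345×10×212 = 438.8 kN; rupture φR_n = 0.75×0.6×450×10×212 = 429.3 kN; take 429.3 kN (rupture).
Tension yield (gross): A_g = 64×10 = 640 mm². φR_n = 0.90 × 345 × 640 = 198.7 kN.
Governing: min(330.5, 429.3, 198.7) = 198.7 kN → gross-section yield.

198.7 kN (gross-section yield governs)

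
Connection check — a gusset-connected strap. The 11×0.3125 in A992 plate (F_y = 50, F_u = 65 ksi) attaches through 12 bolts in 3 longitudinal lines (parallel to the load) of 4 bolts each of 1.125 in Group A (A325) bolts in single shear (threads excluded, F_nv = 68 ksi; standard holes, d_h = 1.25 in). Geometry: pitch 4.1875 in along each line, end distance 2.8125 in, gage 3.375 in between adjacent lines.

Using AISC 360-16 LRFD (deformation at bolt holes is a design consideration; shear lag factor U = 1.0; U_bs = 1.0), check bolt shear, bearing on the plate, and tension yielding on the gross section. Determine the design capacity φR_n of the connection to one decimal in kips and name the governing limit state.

154.7 kips (gross-section yield governs)

Bolt shear: A_b = π(1.125)²/4 = 0.99402 in². φR_n = 0.75 × 68 × 0.99402 × 12 × 1 = 608.3 kips.
Bearing (0.3125 in plate, F_u = 65 ksi): end bolts L_c = 2.8125 − 1.25/2 = 2.1875, R_n = min(1.2×2.1875×0.3125×65, 2.4×1.125×0.3125×65) = 53.32 kips/bolt; interior L_c = 4.1875 − 1.25 = 2.9375, R_n = 54.844 kips/bolt. φR_n = 0.75 × (3×53.32 + 9×54.844) = 490.2 kips.
Tension yield (gross): A_g = 11×0.3125 = 3.4375 in². φR_n = 0.90 × 50 × 3.4375 = 154.7 kips.
Governing: min(608.3, 490.2, 154.7) = 154.7 kips → gross-section yield.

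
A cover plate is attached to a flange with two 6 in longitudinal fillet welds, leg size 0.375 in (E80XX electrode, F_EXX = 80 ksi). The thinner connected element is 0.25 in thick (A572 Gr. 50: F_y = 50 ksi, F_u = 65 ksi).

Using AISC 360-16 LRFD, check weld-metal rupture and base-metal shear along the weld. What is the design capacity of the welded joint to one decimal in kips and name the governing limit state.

Weld metal: throat = 0.707×0.375 = 0.26513 in, L = 2×6 = 12 in. φR_n = 0.75 × 0.6 × 80 × 0.26513 × 12 = 114.5 kips.
Base metal shear (0.25 in plate): yield φR_n = 1.0×0.6×50×0.25×12 = 90.0 kips; rupture φR_n = 0.75×0.6×65×0.25×12 = 87.8 kips; take 87.8 kips (rupture).
Governing: min(114.5, 87.8) = 87.8 kips → base-metal shear.

87.8 kips (base-metal shear governs)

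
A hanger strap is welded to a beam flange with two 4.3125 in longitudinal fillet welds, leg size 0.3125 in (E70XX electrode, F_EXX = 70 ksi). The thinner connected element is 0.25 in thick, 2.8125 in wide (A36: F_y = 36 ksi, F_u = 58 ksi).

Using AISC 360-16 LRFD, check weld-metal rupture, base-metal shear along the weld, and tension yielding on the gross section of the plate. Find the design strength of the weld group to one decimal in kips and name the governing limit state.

22.8 kips (gross-section yield governs)

Weld metal: throat = 0.707×0.3125 = 0.22094 in, L = 2×4.3125 = 8.625 in. φR_n = 0.75 × 0.6 × 70 × 0.22094 × 8.625 = 60.0 kips.
Base metal shear (0.25 in plate): yield φR_n = 1.0×0.6×36×0.25×8.625 = 46.6 kips; rupture φR_n = 0.75×0.6×58×0.25×8.625 = 56.3 kips; take 46.6 kips (yield).
Tension yield (gross): A_g = 2.8125×0.25 = 0.70313 in². φR_n = 0.90 × 36 × 0.70313 = 22.8 kips.
Governing: min(60.0, 46.6, 22.8) = 22.8 kips → gross-section yield.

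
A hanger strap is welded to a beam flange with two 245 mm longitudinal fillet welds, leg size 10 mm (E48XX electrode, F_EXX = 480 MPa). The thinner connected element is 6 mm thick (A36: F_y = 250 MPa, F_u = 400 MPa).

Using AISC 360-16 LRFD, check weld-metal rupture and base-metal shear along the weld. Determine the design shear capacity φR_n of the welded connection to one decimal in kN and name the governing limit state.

441.0 kN (base-metal shear governs)

Weld metal: throat = 0.707×10 = 7.07 mm, L = 2×245 = 490 mm. φR_n = 0.75 × 0.6 × 480 × 7.07 × 490 = 748.3 kN.
Base metal shear (6 mm plate): yield φR_n = 1.0×0.6×250×6×490 = 441.0 kN; rupture φR_n = 0.75×0.6×400×6×490 = 529.2 kN; take 441.0 kN (yield).
Governing: min(748.3, 441.0) = 441.0 kN → base-metal shear.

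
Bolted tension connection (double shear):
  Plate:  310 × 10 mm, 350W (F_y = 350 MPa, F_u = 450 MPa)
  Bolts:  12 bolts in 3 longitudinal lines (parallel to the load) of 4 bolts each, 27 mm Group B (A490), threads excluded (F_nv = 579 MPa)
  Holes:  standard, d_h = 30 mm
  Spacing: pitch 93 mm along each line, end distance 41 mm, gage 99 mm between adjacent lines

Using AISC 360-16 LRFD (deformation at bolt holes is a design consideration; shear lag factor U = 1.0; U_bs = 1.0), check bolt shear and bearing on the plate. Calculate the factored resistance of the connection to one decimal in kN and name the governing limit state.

Bolt shear: A_b = π(27)²/4 = 572.56 mm². φR_n = 0.75 × 579 × 572.56 × 12 × 2 = 5967.2 kN.
Bearing (10 mm plate, F_u = 450 MPa): end bolts L_c = 41 − 30/2 = 26, R_n = min(1.2×26×10×450, 2.4×27×10×450) = 140.4 kN/bolt; interior L_c = 93 − 30 = 63, R_n = 291.6 kN/bolt. φR_n = 0.75 × (3×140.4 + 9×291.6) = 2284.2 kN.
Governing: min(5967.2, 2284.2) = 2284.2 kN → bearing.

2284.2 kN (bearing governs)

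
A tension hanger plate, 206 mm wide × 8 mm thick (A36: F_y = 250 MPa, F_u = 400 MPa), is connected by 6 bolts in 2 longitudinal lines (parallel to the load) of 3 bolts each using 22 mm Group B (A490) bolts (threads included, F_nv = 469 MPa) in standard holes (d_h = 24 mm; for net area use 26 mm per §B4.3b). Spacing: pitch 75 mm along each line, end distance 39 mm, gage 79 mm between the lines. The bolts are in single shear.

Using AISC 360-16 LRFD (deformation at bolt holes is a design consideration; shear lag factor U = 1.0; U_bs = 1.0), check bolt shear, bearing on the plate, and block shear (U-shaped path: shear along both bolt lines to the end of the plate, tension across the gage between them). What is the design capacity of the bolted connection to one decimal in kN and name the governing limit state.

Bolt shear: A_b = π(22)²/4 = 380.13 mm². φR_n = 0.75 × 469 × 380.13 × 6 × 1 = 802.3 kN.
Bearing (8 mm plate, F_u = 400 MPa): end bolts L_c = 39 − 24/2 = 27, R_n = min(1.2×27×8×400, 2.4×22×8×400) = 103.68 kN/bolt; interior L_c = 75 − 24 = 51, R_n = 168.96 kN/bolt. φR_n = 0.75 × (2×103.68 + 4×168.96) = 662.4 kN.
Block shear: shear path 2×[39+2×75] = 2×189 mm, A_gv = 3024, A_nv = 2×(189 − 2.5×26)×8 = 1984 mm²; tension across gage: (79 − 1×26)×8 = 424 mm². R_n = min(0.6×400×1984, 0.6×250×3024) + 1.0×400×424 = min(476.16, 453.6) + 169.6 = 623.2 kN. φR_n = 0.75 × 623.2 = 467.4 kN.
Governing: min(802.3, 662.4, 467.4) = 467.4 kN → block shear.

467.4 kN (block shear governs)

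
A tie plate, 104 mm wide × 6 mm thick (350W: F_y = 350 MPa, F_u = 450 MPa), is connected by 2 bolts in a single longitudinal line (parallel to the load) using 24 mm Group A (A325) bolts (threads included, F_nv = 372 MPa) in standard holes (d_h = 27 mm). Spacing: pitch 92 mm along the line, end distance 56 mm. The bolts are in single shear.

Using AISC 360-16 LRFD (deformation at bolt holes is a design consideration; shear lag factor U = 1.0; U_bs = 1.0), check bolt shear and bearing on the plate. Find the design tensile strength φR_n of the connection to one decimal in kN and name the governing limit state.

219.9 kN (bearing governs)

Bolt shear: A_b = π(24)²/4 = 452.39 mm². φR_n = 0.75 × 372 × 452.39 × 2 × 1 = 252.4 kN.
Bearing (6 mm plate, F_u = 450 MPa): end bolts L_c = 56 − 27/2 = 42.5, R_n = min(1.2×42.5×6×450, 2.4×24×6×450) = 137.7 kN/bolt; interior L_c = 92 − 27 = 65, R_n = 155.52 kN/bolt. φR_n = 0.75 × (1×137.7 + 1×155.52) = 219.9 kN.
Governing: min(252.4, 219.9) = 219.9 kN → bearing.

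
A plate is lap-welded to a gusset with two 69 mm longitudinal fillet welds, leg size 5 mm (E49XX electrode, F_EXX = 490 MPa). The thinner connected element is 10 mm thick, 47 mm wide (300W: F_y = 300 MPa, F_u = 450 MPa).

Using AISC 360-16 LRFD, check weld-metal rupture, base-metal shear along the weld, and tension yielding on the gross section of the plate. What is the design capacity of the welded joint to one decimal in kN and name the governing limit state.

107.6 kN (weld metal governs)

Weld metal: throat = 0.707×5 = 3.535 mm, L = 2×69 = 138 mm. φR_n = 0.75 × 0.6 × 490 × 3.535 × 138 = 107.6 kN.
Base metal shear (10 mm plate): yield φR_n = 1.0×0.6×300×10×138 = 248.4 kN; rupture φR_n = 0.75×0.6×450×10×138 = 279.5 kN; take 248.4 kN (yield).
Tension yield (gross): A_g = 47×10 = 470 mm². φR_n = 0.90 × 300 × 470 = 126.9 kN.
Governing: min(107.6, 248.4, 126.9) = 107.6 kN → weld metal.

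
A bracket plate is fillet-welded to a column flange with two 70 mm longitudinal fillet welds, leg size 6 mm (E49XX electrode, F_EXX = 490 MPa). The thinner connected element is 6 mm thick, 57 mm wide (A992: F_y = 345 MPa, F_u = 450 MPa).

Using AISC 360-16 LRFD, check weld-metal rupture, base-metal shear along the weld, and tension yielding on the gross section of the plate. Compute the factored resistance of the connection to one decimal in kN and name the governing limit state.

Weld metal: throat = 0.707×6 = 4.242 mm, L = 2×70 = 140 mm. φR_n = 0.75 × 0.6 × 490 × 4.242 × 140 = 131.0 kN.
Base metal shear (6 mm plate): yield φR_n = 1.0×0.6×345×6×140 = 173.9 kN; rupture φR_n = 0.75×0.6×450×6×140 = 170.1 kN; take 170.1 kN (rupture).
Tension yield (gross): A_g = 57×6 = 342 mm². φR_n = 0.90 × 345 × 342 = 106.2 kN.
Governing: min(131.0, 170.1, 106.2) = 106.2 kN → gross-section yield.

106.2 kN (gross-section yield governs)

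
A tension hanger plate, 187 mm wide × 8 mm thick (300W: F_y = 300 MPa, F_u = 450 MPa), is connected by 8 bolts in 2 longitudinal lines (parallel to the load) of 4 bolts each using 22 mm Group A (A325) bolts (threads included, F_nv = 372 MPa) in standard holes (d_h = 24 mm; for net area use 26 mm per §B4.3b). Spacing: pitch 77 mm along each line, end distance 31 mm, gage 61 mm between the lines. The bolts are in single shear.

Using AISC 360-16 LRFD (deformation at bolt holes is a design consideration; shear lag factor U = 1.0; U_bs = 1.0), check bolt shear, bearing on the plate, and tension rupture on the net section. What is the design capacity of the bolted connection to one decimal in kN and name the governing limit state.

364.5 kN (net-section rupture governs)

Bolt shear: A_b = π(22)²/4 = 380.13 mm². φR_n = 0.75 × 372 × 380.13 × 8 × 1 = 848.5 kN.
Bearing (8 mm plate, F_u = 450 MPa): end bolts L_c = 31 − 24/2 = 19, R_n = min(1.2×19×8×450, 2.4×22×8×450) = 82.08 kN/bolt; interior L_c = 77 − 24 = 53, R_n = 190.08 kN/bolt. φR_n = 0.75 × (2×82.08 + 6×190.08) = 978.5 kN.
Tension rupture (net): A_n = (187 − 2×26)×8 = 1080 mm² (U = 1.0, A_e = A_n). φR_n = 0.75 × 450 × 1080 = 364.5 kN.
Governing: min(848.5, 978.5, 364.5) = 364.5 kN → net-section rupture.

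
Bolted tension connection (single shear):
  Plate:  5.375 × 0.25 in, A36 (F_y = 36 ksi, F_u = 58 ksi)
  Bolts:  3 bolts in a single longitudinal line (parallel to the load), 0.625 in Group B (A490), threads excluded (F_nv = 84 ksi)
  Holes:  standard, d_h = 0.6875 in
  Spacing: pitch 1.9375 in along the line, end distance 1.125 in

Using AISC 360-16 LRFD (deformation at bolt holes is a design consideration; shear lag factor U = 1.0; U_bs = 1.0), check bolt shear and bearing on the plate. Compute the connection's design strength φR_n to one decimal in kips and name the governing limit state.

42.8 kips (bearing governs)

Bolt shear: A_b = π(0.625)²/4 = 0.3068 in². φR_n = 0.75 × 84 × 0.3068 × 3 × 1 = 58.0 kips.
Bearing (0.25 in plate, F_u = 58 ksi): end bolts L_c = 1.125 − 0.6875/2 = 0.78125, R_n = min(1.2×0.78125×0.25×58, 2.4×0.625×0.25×58) = 13.594 kips/bolt; interior L_c = 1.9375 − 0.6875 = 1.25, R_n = 21.75 kips/bolt. φR_n = 0.75 × (1×13.594 + 2×21.75) = 42.8 kips.
Governing: min(58.0, 42.8) = 42.8 kips → bearing.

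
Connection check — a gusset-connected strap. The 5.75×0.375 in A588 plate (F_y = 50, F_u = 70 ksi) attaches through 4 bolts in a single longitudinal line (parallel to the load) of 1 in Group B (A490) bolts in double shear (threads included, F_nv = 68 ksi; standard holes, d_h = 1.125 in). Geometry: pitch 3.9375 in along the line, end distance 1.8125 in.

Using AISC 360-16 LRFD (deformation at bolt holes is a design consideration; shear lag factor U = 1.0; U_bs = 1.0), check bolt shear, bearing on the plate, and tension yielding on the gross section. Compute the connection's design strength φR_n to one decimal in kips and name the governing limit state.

97.0 kips (gross-section yield governs)

Bolt shear: A_b = π(1)²/4 = 0.7854 in². φR_n = 0.75 × 68 × 0.7854 × 4 × 2 = 320.4 kips.
Bearing (0.375 in plate, F_u = 70 ksi): end bolts L_c = 1.8125 − 1.125/2 = 1.25, R_n = min(1.2×1.25×0.375×70, 2.4×1×0.375×70) = 39.375 kips/bolt; interior L_c = 3.9375 − 1.125 = 2.8125, R_n = 63 kips/bolt. φR_n = 0.75 × (1×39.375 + 3×63) = 171.3 kips.
Tension yield (gross): A_g = 5.75×0.375 = 2.1563 in². φR_n = 0.90 × 50 × 2.1563 = 97.0 kips.
Governing: min(320.4, 171.3, 97.0) = 97.0 kips → gross-section yield.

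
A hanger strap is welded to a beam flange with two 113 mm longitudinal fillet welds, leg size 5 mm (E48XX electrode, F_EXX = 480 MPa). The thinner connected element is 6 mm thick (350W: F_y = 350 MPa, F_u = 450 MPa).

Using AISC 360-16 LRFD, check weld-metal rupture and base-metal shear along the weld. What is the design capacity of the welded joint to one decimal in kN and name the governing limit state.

172.6 kN (weld metal governs)

Weld metal: throat = 0.707×5 = 3.535 mm, L = 2×113 = 226 mm. φR_n = 0.75 × 0.6 × 480 × 3.535 × 226 = 172.6 kN.
Base metal shear (6 mm plate): yield φR_n = 1.0×0.6×350×6×226 = 284.8 kN; rupture φR_n = 0.75×0.6×450×6×226 = 274.6 kN; take 274.6 kN (rupture).
Governing: min(172.6, 274.6) = 172.6 kN → weld metal.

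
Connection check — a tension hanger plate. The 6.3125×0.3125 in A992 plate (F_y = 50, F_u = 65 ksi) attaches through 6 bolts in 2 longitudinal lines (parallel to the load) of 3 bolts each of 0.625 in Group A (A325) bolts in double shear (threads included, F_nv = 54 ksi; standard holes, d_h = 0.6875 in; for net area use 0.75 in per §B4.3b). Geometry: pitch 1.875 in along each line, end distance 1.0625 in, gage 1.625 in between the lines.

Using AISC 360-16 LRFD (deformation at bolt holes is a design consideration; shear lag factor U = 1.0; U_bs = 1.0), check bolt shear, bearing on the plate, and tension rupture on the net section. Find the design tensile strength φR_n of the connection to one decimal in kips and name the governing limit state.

Bolt shear: A_b = π(0.625)²/4 = 0.3068 in². φR_n = 0.75 × 54 × 0.3068 × 6 × 2 = 149.1 kips.
Bearing (0.3125 in plate, F_u = 65 ksi): end bolts L_c = 1.0625 − 0.6875/2 = 0.71875, R_n = min(1.2×0.71875×0.3125×65, 2.4×0.625×0.3125×65) = 17.52 kips/bolt; interior L_c = 1.875 − 0.6875 = 1.1875, R_n = 28.945 kips/bolt. φR_n = 0.75 × (2×17.52 + 4×28.945) = 113.1 kips.
Tension rupture (net): A_n = (6.3125 − 2×0.75)×0.3125 = 1.5039 in² (U = 1.0, A_e = A_n). φR_n = 0.75 × 65 × 1.5039 = 73.3 kips.
Governing: min(149.1, 113.1, 73.3) = 73.3 kips → net-section rupture.

73.3 kips (net-section rupture governs)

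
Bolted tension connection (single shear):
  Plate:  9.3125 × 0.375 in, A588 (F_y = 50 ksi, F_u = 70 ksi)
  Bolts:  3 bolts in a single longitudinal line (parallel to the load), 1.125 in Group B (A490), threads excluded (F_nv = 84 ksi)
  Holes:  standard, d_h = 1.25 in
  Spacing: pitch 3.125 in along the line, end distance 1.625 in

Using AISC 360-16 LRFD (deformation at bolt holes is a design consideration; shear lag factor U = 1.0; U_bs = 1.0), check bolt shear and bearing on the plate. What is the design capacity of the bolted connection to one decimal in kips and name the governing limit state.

Bolt shear: A_b = π(1.125)²/4 = 0.99402 in². φR_n = 0.75 × 84 × 0.99402 × 3 × 1 = 187.9 kips.
Bearing (0.375 in plate, F_u = 70 ksi): end bolts L_c = 1.625 − 1.25/2 = 1, R_n = min(1.2×1×0.375×70, 2.4×1.125×0.375×70) = 31.5 kips/bolt; interior L_c = 3.125 − 1.25 = 1.875, R_n = 59.063 kips/bolt. φR_n = 0.75 × (1×31.5 + 2×59.063) = 112.2 kips.
Governing: min(187.9, 112.2) = 112.2 kips → bearing.

112.2 kips (bearing governs)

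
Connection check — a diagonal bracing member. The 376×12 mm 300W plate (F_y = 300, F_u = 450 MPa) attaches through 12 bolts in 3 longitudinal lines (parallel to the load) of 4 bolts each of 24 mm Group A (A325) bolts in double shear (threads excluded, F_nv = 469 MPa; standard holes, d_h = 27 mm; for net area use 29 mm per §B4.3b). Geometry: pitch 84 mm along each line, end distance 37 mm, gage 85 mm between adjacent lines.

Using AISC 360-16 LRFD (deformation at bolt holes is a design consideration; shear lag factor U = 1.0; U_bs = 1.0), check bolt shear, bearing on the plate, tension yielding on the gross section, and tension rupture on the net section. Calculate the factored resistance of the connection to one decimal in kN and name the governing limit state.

Bolt shear: A_b = π(24)²/4 = 452.39 mm². φR_n = 0.75 × 469 × 452.39 × 12 × 2 = 3819.1 kN.
Bearing (12 mm plate, F_u = 450 MPa): end bolts L_c = 37 − 27/2 = 23.5, R_n = min(1.2×23.5×12×450, 2.4×24×12×450) = 152.28 kN/bolt; interior L_c = 84 − 27 = 57, R_n = 311.04 kN/bolt. φR_n = 0.75 × (3×152.28 + 9×311.04) = 2442.2 kN.
Tension yield (gross): A_g = 376×12 = 4512 mm². φR_n = 0.90 × 300 × 4512 = 1218.2 kN.
Tension rupture (net): A_n = (376 − 3×29)×12 = 3468 mm² (U = 1.0, A_e = A_n). φR_n = 0.75 × 450 × 3468 = 1170.5 kN.
Governing: min(3819.1, 2442.2, 1218.2, 1170.5) = 1170.5 kN → net-section rupture.

1170.5 kN (net-section rupture governs)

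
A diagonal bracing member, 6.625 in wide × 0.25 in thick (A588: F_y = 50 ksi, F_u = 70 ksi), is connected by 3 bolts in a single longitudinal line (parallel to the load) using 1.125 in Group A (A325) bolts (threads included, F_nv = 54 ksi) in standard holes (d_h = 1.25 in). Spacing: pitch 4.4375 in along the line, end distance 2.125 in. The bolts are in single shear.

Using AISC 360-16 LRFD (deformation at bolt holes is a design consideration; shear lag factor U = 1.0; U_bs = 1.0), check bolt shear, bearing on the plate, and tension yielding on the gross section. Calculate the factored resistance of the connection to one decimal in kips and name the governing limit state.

Bolt shear: A_b = π(1.125)²/4 = 0.99402 in². φR_n = 0.75 × 54 × 0.99402 × 3 × 1 = 120.8 kips.
Bearing (0.25 in plate, F_u = 70 ksi): end bolts L_c = 2.125 − 1.25/2 = 1.5, R_n = min(1.2×1.5×0.25×70, 2.4×1.125×0.25×70) = 31.5 kips/bolt; interior L_c = 4.4375 − 1.25 = 3.1875, R_n = 47.25 kips/bolt. φR_n = 0.75 × (1×31.5 + 2×47.25) = 94.5 kips.
Tension yield (gross): A_g = 6.625×0.25 = 1.6563 in². φR_n = 0.90 × 50 × 1.6563 = 74.5 kips.
Governing: min(120.8, 94.5, 74.5) = 74.5 kips → gross-section yield.

74.5 kips (gross-section yield governs)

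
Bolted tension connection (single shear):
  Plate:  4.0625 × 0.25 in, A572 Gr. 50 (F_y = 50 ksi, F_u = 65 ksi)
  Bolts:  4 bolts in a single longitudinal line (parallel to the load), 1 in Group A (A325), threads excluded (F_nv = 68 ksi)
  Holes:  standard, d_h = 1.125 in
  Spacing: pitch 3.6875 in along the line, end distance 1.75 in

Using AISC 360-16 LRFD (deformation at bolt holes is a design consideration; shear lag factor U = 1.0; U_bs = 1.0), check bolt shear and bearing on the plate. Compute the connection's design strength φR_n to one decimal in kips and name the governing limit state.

105.1 kips (bearing governs)

Bolt shear: A_b = π(1)²/4 = 0.7854 in². φR_n = 0.75 × 68 × 0.7854 × 4 × 1 = 160.2 kips.
Bearing (0.25 in plate, F_u = 65 ksi): end bolts L_c = 1.75 − 1.125/2 = 1.1875, R_n = min(1.2×1.1875×0.25×65, 2.4×1×0.25×65) = 23.156 kips/bolt; interior L_c = 3.6875 − 1.125 = 2.5625, R_n = 39 kips/bolt. φR_n = 0.75 × (1×23.156 + 3×39) = 105.1 kips.
Governing: min(160.2, 105.1) = 105.1 kips → bearing.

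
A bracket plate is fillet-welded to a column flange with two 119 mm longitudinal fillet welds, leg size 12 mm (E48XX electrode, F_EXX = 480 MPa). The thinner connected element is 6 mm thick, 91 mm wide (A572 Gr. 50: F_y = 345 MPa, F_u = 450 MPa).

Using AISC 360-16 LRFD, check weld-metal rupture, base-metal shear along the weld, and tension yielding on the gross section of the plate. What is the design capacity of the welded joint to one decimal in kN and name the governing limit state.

Weld metal: throat = 0.707×12 = 8.484 mm, L = 2×119 = 238 mm. φR_n = 0.75 × 0.6 × 480 × 8.484 × 238 = 436.1 kN.
Base metal shear (6 mm plate): yield φR_n = 1.0×0.6×345×6×238 = 295.6 kN; rupture φR_n = 0.75×0.6×450×6×238 = 289.2 kN; take 289.2 kN (rupture).
Tension yield (gross): A_g = 91×6 = 546 mm². φR_n = 0.90 × 345 × 546 = 169.5 kN.
Governing: min(436.1, 289.2, 169.5) = 169.5 kN → gross-section yield.

169.5 kN (gross-section yield governs)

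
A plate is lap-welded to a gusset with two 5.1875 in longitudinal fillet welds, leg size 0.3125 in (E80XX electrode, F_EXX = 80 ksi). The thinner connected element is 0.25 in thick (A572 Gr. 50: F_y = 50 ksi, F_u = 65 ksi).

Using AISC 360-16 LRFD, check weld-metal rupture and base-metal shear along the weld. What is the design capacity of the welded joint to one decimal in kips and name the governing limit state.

75.9 kips (base-metal shear governs)

Weld metal: throat = 0.707×0.3125 = 0.22094 in, L = 2×5.1875 = 10.375 in. φR_n = 0.75 × 0.6 × 80 × 0.22094 × 10.375 = 82.5 kips.
Base metal shear (0.25 in plate): yield φR_n = 1.0×0.6×50×0.25×10.375 = 77.8 kips; rupture φR_n = 0.75×0.6×65×0.25×10.375 = 75.9 kips; take 75.9 kips (rupture).
Governing: min(82.5, 75.9) = 75.9 kips → base-metal shear.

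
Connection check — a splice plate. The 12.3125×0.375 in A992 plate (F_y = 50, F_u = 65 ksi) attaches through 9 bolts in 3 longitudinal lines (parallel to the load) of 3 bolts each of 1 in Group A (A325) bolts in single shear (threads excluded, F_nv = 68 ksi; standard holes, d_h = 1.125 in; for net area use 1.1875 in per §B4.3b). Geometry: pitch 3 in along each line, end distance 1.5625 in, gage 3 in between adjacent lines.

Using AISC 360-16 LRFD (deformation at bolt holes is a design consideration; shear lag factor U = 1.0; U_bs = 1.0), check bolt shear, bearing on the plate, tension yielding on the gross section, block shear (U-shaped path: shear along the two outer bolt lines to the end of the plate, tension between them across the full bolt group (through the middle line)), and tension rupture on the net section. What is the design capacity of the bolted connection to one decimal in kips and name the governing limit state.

Bolt shear: A_b = π(1)²/4 = 0.7854 in². φR_n = 0.75 × 68 × 0.7854 × 9 × 1 = 360.5 kips.
Bearing (0.375 in plate, F_u = 65 ksi): end bolts L_c = 1.5625 − 1.125/2 = 1, R_n = min(1.2×1×0.375×65, 2.4×1×0.375×65) = 29.25 kips/bolt; interior L_c = 3 − 1.125 = 1.875, R_n = 54.844 kips/bolt. φR_n = 0.75 × (3×29.25 + 6×54.844) = 312.6 kips.
Tension yield (gross): A_g = 12.3125×0.375 = 4.6172 in². φR_n = 0.90 × 50 × 4.6172 = 207.8 kips.
Block shear: shear path 2×[1.5625+2×3] = 2×7.5625 in, A_gv = 5.6719, A_nv = 2×(7.5625 − 2.5×1.1875)×0.375 = 3.4453 in²; tension across gage: (6 − 2×1.1875)×0.375 = 1.3594 in². R_n = min(0.6×65×3.4453, 0.6×50×5.6719) + 1.0×65×1.3594 = min(134.37, 170.16) + 88.361 = 222.73 kips. φR_n = 0.75 × 222.73 = 167.0 kips.
Tension rupture (net): A_n = (12.3125 − 3×1.1875)×0.375 = 3.2813 in² (U = 1.0, A_e = A_n). φR_n = 0.75 × 65 × 3.2813 = 160.0 kips.
Governing: min(360.5, 312.6, 207.8, 167.0, 160.0) = 160.0 kips → net-section rupture.

160.0 kips (net-section rupture governs)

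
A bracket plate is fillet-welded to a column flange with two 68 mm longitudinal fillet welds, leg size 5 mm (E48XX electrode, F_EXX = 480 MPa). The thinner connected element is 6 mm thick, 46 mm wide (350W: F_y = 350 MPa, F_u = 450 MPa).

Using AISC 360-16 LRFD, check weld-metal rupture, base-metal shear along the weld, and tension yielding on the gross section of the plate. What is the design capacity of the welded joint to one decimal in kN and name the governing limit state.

Weld metal: throat = 0.707×5 = 3.535 mm, L = 2×68 = 136 mm. φR_n = 0.75 × 0.6 × 480 × 3.535 × 136 = 103.8 kN.
Base metal shear (6 mm plate): yield φR_n = 1.0×0.6×350×6×136 = 171.4 kN; rupture φR_n = 0.75×0.6×450×6×136 = 165.2 kN; take 165.2 kN (rupture).
Tension yield (gross): A_g = 46×6 = 276 mm². φR_n = 0.90 × 350 × 276 = 86.9 kN.
Governing: min(103.8, 165.2, 86.9) = 86.9 kN → gross-section yield.

86.9 kN (gross-section yield governs)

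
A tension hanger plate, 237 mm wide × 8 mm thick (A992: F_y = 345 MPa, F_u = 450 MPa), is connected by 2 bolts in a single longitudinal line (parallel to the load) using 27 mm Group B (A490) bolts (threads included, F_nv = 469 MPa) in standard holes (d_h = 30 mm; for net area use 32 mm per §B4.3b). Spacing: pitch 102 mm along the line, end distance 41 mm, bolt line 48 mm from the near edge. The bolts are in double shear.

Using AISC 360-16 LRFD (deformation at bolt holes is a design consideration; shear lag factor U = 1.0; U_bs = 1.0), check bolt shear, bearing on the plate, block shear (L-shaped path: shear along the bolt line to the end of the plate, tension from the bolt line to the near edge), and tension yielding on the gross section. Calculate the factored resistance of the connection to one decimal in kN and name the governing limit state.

Bolt shear: A_b = π(27)²/4 = 572.56 mm². φR_n = 0.75 × 469 × 572.56 × 2 × 2 = 805.6 kN.
Bearing (8 mm plate, F_u = 450 MPa): end bolts L_c = 41 − 30/2 = 26, R_n = min(1.2×26×8×450, 2.4×27×8×450) = 112.32 kN/bolt; interior L_c = 102 − 30 = 72, R_n = 233.28 kN/bolt. φR_n = 0.75 × (1×112.32 + 1×233.28) = 259.2 kN.
Block shear: shear path 1×[41+1×102] = 1×143 mm, A_gv = 1144, A_nv = 1×(143 − 1.5×32)×8 = 760 mm²; tension to near edge: (48 − 0.5×32)×8 = 256 mm². R_n = min(0.6×450×760, 0.6×345×1144) + 1.0×450×256 = min(205.2, 236.81) + 115.2 = 320.4 kN. φR_n = 0.75 × 320.4 = 240.3 kN.
Tension yield (gross): A_g = 237×8 = 1896 mm². φR_n = 0.90 × 345 × 1896 = 588.7 kN.
Governing: min(805.6, 259.2, 240.3, 588.7) = 240.3 kN → block shear.

240.3 kN (block shear governs)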